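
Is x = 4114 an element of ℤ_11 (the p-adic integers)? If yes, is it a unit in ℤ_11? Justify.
x ∈ ℤ_11 but not a unit; v_11(x) = 2 > 0

ℤ_11 = {x ∈ ℚ_11 : v_11(x) ≥ 0} and ℤ_11^× = {x ∈ ℤ_11 : v_11(x) = 0}. Here v_11(4114) = v_11(num) − v_11(den) = 2; compare against these criteria.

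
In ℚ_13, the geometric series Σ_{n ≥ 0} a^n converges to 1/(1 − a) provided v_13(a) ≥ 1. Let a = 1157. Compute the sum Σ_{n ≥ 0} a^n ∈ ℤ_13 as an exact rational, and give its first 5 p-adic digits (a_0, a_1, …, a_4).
Σ a^n = 1/(1 − a) = -1/1156;  first 5 digits = (1, 11, 10, 3, 3)

v_13(a) = 1 ≥ 1, so the series converges in ℤ_13 to 1/(1 − a) = 1/(1 − 1157) = -1/1156. Expand this rational in ℤ_13: compute digits iteratively via d_i = x_i mod 13, x_{i+1} = (x_i − d_i)/13. The first 5 digits are (1, 11, 10, 3, 3).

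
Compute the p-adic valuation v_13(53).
v_13(53) = 0

v_13(n) is the largest exponent k such that 13^k divides n. Factor out: 53 = 13^0 · 53. (Sign doesn't affect v_p.) So v_13(53) = 0.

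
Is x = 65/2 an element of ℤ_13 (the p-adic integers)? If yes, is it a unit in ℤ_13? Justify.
x ∈ ℤ_13 but not a unit; v_13(x) = 1 > 0

ℤ_13 = {x ∈ ℚ_13 : v_13(x) ≥ 0} and ℤ_13^× = {x ∈ ℤ_13 : v_13(x) = 0}. Here v_13(65/2) = v_13(num) − v_13(den) = 1; compare against these criteria.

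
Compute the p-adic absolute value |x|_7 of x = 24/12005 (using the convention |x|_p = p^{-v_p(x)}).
|24/12005|_7 = 2401

Step 1 — compute v_7(x) by factoring powers of 7 out of the numerator and denominator: v_7(24/12005) = -4. Step 2 — apply |x|_p = p^{-v_p(x)} = 7^{4} = 2401.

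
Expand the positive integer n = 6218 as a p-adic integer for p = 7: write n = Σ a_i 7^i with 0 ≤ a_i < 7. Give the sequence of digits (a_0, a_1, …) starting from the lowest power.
(a_0, a_1, …) = (2, 6, 0, 4, 2)

Repeated division by 7 gives the digits low-to-high: 6218 = 2 + 6·7^1 + 4·7^3 + 2·7^4. Digit sequence: (2, 6, 0, 4, 2).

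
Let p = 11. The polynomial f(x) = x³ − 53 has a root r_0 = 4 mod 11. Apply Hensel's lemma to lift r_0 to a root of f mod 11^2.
r_1 = 92 (mod 121)

Hensel: r_{i+1} = r_i − f(r_i)/f′(r_i) mod 11^{i+2}, where f′(x) = 3x². Iterate:
  r_0 = 4 (mod 11)
  r_1 = 92 (mod 121)
Final: r = 92 with f(r) ≡ 0 mod 11^2.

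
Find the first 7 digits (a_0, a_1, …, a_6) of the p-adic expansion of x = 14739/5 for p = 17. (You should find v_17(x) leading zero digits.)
(a_0, …, a_6) = (0, 0, 0, 4, 10, 13, 6)

v_17(14739/5) = 3, so a_0 = ... = a_2 = 0. Factor out: x = 17^3 · u with u = 3/5 a unit in ℤ_17. Expand u iteratively via a_{v+i} = u_i mod 17, u_{i+1} = (u_i − a_{v+i})/17:
  u_0 = 3/5;  a_3 = 4;  u_1 = (u_0 − 4)/17 = -1/5
  u_1 = -1/5;  a_4 = 10;  u_2 = (u_1 − 10)/17 = -3/5
  u_2 = -3/5;  a_5 = 13;  u_3 = (u_2 − 13)/17 = -4/5
  u_3 = -4/5;  a_6 = 6;  u_4 = (u_3 − 6)/17 = -2/5
Digits: (0, 0, 0, 4, 10, 13, 6).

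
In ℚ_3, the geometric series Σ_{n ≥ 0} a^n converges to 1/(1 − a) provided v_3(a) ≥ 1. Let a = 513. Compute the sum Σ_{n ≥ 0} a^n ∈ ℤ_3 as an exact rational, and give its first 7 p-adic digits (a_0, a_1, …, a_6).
Σ a^n = 1/(1 − a) = -1/512;  first 7 digits = (1, 0, 0, 1, 0, 2, 1)

v_3(a) = 3 ≥ 1, so the series converges in ℤ_3 to 1/(1 − a) = 1/(1 − 513) = -1/512. Expand this rational in ℤ_3: compute digits iteratively via d_i = x_i mod 3, x_{i+1} = (x_i − d_i)/3. The first 7 digits are (1, 0, 0, 1, 0, 2, 1).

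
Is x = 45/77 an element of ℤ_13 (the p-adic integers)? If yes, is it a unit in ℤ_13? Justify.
x ∈ ℤ_13^× (unit); v_13(x) = 0

ℤ_13 = {x ∈ ℚ_13 : v_13(x) ≥ 0} and ℤ_13^× = {x ∈ ℤ_13 : v_13(x) = 0}. Here v_13(45/77) = v_13(num) − v_13(den) = 0; compare against these criteria.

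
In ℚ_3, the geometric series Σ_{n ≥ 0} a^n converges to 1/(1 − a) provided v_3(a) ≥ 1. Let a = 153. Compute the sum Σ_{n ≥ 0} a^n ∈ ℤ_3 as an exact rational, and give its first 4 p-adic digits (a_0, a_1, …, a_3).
Σ a^n = 1/(1 − a) = -1/152;  first 4 digits = (1, 0, 2, 2)

v_3(a) = 2 ≥ 1, so the series converges in ℤ_3 to 1/(1 − a) = 1/(1 − 153) = -1/152. Expand this rational in ℤ_3: compute digits iteratively via d_i = x_i mod 3, x_{i+1} = (x_i − d_i)/3. The first 4 digits are (1, 0, 2, 2).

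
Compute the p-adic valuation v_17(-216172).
v_17(-216172) = 3

v_17(n) is the largest exponent k such that 17^k divides n. Factor out: -216172 = -17^3 · 44. (Sign doesn't affect v_p.) So v_17(-216172) = 3.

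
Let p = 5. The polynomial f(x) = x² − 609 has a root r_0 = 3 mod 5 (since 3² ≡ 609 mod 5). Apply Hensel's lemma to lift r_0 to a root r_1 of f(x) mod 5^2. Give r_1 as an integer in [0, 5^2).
r_1 = 3 (mod 25)

Hensel's recurrence: r_{i+1} = r_i − f(r_i)·(f′(r_i))^{-1} mod 5^{i+2}, with f′(x) = 2x. Iterate:
  r_0 = 3 (mod 5)
  r_1 = 3 (mod 25)
Final: r_1 = 3, and one checks f(r_1) ≡ 0 mod 5^2.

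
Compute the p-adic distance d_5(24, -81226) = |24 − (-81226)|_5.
d_5(24, -81226) = 1/3125

Step 1 — x − y = 24 − (-81226) = 81250. Step 2 — v_5(81250) = 5 (factor: 81250 = (5^5 · 26); the sign does not affect v_p). Step 3 — |x − y|_5 = 5^{-5} = 1/3125.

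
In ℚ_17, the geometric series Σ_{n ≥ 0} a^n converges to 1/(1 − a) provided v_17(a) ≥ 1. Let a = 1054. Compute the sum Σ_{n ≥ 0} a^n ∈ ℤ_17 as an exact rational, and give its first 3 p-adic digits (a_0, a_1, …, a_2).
Σ a^n = 1/(1 − a) = -1/1053;  first 3 digits = (1, 11, 5)

v_17(a) = 1 ≥ 1, so the series converges in ℤ_17 to 1/(1 − a) = 1/(1 − 1054) = -1/1053. Expand this rational in ℤ_17: compute digits iteratively via d_i = x_i mod 17, x_{i+1} = (x_i − d_i)/17. The first 3 digits are (1, 11, 5).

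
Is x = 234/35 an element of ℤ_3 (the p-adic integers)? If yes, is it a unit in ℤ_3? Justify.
x ∈ ℤ_3 but not a unit; v_3(x) = 2 > 0

ℤ_3 = {x ∈ ℚ_3 : v_3(x) ≥ 0} and ℤ_3^× = {x ∈ ℤ_3 : v_3(x) = 0}. Here v_3(234/35) = v_3(num) − v_3(den) = 2; compare against these criteria.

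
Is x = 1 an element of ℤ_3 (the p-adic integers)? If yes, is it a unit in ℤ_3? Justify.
x ∈ ℤ_3^× (unit); v_3(x) = 0

ℤ_3 = {x ∈ ℚ_3 : v_3(x) ≥ 0} and ℤ_3^× = {x ∈ ℤ_3 : v_3(x) = 0}. Here v_3(1) = v_3(num) − v_3(den) = 0; compare against these criteria.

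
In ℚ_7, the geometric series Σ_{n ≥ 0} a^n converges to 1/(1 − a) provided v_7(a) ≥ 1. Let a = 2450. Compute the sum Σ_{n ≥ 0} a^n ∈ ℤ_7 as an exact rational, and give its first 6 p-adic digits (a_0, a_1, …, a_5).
Σ a^n = 1/(1 − a) = -1/2449;  first 6 digits = (1, 0, 1, 0, 2, 0)

v_7(a) = 2 ≥ 1, so the series converges in ℤ_7 to 1/(1 − a) = 1/(1 − 2450) = -1/2449. Expand this rational in ℤ_7: compute digits iteratively via d_i = x_i mod 7, x_{i+1} = (x_i − d_i)/7. The first 6 digits are (1, 0, 1, 0, 2, 0).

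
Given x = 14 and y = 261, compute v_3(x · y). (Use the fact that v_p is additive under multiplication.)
v_3(3654) = 2

v_p(x) = 0 (factor: 14 = 3^0 · 14); v_p(y) = 2 (factor: 261 = 3^2 · 29). Additivity: v_p(xy) = v_p(x) + v_p(y) = 0 + 2 = 2. (Direct check: xy = 3654 = 3^2 · (406).)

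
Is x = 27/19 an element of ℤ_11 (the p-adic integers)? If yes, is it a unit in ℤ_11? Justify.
x ∈ ℤ_11^× (unit); v_11(x) = 0

ℤ_11 = {x ∈ ℚ_11 : v_11(x) ≥ 0} and ℤ_11^× = {x ∈ ℤ_11 : v_11(x) = 0}. Here v_11(27/19) = v_11(num) − v_11(den) = 0; compare against these criteria.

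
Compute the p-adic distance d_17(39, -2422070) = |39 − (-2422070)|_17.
d_17(39, -2422070) = 1/83521

Step 1 — x − y = 39 − (-2422070) = 2422109. Step 2 — v_17(2422109) = 4 (factor: 2422109 = (17^4 · 29); the sign does not affect v_p). Step 3 — |x − y|_17 = 17^{-4} = 1/83521.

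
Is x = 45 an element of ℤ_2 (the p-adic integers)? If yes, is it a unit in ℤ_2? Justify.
x ∈ ℤ_2^× (unit); v_2(x) = 0

ℤ_2 = {x ∈ ℚ_2 : v_2(x) ≥ 0} and ℤ_2^× = {x ∈ ℤ_2 : v_2(x) = 0}. Here v_2(45) = v_2(num) − v_2(den) = 0; compare against these criteria.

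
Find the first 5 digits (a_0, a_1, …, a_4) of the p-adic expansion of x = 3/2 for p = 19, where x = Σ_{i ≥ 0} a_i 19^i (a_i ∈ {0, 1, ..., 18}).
(a_0, …, a_4) = (11, 9, 9, 9, 9)

v_19(3/2) = 0 (numerator and denominator both coprime to 19), so x ∈ ℤ_19^×. Compute digits iteratively via a_i = x_i mod 19, x_{i+1} = (x_i − a_i)/19, with x_0 = x:
  x_0 = 3/2;  a_0 = 11;  x_1 = (x_0 − 11)/19 = -1/2
  x_1 = -1/2;  a_1 = 9;  x_2 = (x_1 − 9)/19 = -1/2
  x_2 = -1/2;  a_2 = 9;  x_3 = (x_2 − 9)/19 = -1/2
  x_3 = -1/2;  a_3 = 9;  x_4 = (x_3 − 9)/19 = -1/2
  x_4 = -1/2;  a_4 = 9;  x_5 = (x_4 − 9)/19 = -1/2
Digits: (11, 9, 9, 9, 9).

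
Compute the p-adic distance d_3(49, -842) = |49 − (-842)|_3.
d_3(49, -842) = 1/81

Step 1 — x − y = 49 − (-842) = 891. Step 2 — v_3(891) = 4 (factor: 891 = (3^4 · 11); the sign does not affect v_p). Step 3 — |x − y|_3 = 3^{-4} = 1/81.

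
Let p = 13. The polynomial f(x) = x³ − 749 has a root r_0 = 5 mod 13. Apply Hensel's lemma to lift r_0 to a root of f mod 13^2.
r_1 = 135 (mod 169)

Hensel: r_{i+1} = r_i − f(r_i)/f′(r_i) mod 13^{i+2}, where f′(x) = 3x². Iterate:
  r_0 = 5 (mod 13)
  r_1 = 135 (mod 169)
Final: r = 135 with f(r) ≡ 0 mod 13^2.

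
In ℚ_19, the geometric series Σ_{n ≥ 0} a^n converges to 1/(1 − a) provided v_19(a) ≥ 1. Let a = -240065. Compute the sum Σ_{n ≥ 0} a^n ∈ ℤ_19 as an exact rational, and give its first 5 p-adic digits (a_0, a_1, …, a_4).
Σ a^n = 1/(1 − a) = 1/240066;  first 5 digits = (1, 0, 0, 3, 17)

v_19(a) = 3 ≥ 1, so the series converges in ℤ_19 to 1/(1 − a) = 1/(1 − (-240065)) = 1/240066. Expand this rational in ℤ_19: compute digits iteratively via d_i = x_i mod 19, x_{i+1} = (x_i − d_i)/19. The first 5 digits are (1, 0, 0, 3, 17).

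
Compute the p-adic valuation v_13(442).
v_13(442) = 1

v_13(n) is the largest exponent k such that 13^k divides n. Factor out: 442 = 13^1 · 34. (Sign doesn't affect v_p.) So v_13(442) = 1.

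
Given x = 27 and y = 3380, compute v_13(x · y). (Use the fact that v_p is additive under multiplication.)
v_13(91260) = 2

v_p(x) = 0 (factor: 27 = 13^0 · 27); v_p(y) = 2 (factor: 3380 = 13^2 · 20). Additivity: v_p(xy) = v_p(x) + v_p(y) = 0 + 2 = 2. (Direct check: xy = 91260 = 13^2 · (540).)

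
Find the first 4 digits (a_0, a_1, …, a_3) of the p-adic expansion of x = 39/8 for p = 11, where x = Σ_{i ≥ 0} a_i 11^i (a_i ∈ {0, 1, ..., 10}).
(a_0, …, a_3) = (9, 1, 4, 1)

v_11(39/8) = 0 (numerator and denominator both coprime to 11), so x ∈ ℤ_11^×. Compute digits iteratively via a_i = x_i mod 11, x_{i+1} = (x_i − a_i)/11, with x_0 = x:
  x_0 = 39/8;  a_0 = 9;  x_1 = (x_0 − 9)/11 = -3/8
  x_1 = -3/8;  a_1 = 1;  x_2 = (x_1 − 1)/11 = -1/8
  x_2 = -1/8;  a_2 = 4;  x_3 = (x_2 − 4)/11 = -3/8
  x_3 = -3/8;  a_3 = 1;  x_4 = (x_3 − 1)/11 = -1/8
Digits: (9, 1, 4, 1).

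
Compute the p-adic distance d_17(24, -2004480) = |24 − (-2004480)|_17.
d_17(24, -2004480) = 1/83521

Step 1 — x − y = 24 − (-2004480) = 2004504. Step 2 — v_17(2004504) = 4 (factor: 2004504 = (17^4 · 24); the sign does not affect v_p). Step 3 — |x − y|_17 = 17^{-4} = 1/83521.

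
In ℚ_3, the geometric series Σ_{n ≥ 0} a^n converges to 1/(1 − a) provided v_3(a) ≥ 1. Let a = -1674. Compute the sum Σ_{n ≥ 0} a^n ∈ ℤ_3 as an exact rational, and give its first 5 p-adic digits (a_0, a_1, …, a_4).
Σ a^n = 1/(1 − a) = 1/1675;  first 5 digits = (1, 0, 0, 1, 0)

v_3(a) = 3 ≥ 1, so the series converges in ℤ_3 to 1/(1 − a) = 1/(1 − (-1674)) = 1/1675. Expand this rational in ℤ_3: compute digits iteratively via d_i = x_i mod 3, x_{i+1} = (x_i − d_i)/3. The first 5 digits are (1, 0, 0, 1, 0).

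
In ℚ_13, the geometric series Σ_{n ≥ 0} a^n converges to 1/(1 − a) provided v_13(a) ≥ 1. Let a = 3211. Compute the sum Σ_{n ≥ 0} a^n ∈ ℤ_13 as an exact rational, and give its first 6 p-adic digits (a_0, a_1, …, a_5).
Σ a^n = 1/(1 − a) = -1/3210;  first 6 digits = (1, 0, 6, 1, 10, 1)

v_13(a) = 2 ≥ 1, so the series converges in ℤ_13 to 1/(1 − a) = 1/(1 − 3211) = -1/3210. Expand this rational in ℤ_13: compute digits iteratively via d_i = x_i mod 13, x_{i+1} = (x_i − d_i)/13. The first 6 digits are (1, 0, 6, 1, 10, 1).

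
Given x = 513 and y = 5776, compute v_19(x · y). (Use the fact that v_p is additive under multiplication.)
v_19(2963088) = 3

v_p(x) = 1 (factor: 513 = 19^1 · 27); v_p(y) = 2 (factor: 5776 = 19^2 · 16). Additivity: v_p(xy) = v_p(x) + v_p(y) = 1 + 2 = 3. (Direct check: xy = 2963088 = 19^3 · (432).)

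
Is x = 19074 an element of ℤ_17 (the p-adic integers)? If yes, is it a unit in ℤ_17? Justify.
x ∈ ℤ_17 but not a unit; v_17(x) = 2 > 0

ℤ_17 = {x ∈ ℚ_17 : v_17(x) ≥ 0} and ℤ_17^× = {x ∈ ℤ_17 : v_17(x) = 0}. Here v_17(19074) = v_17(num) − v_17(den) = 2; compare against these criteria.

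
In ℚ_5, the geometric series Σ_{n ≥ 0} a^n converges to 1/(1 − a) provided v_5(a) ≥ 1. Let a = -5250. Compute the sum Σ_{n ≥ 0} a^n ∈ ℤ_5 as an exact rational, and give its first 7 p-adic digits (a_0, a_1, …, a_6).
Σ a^n = 1/(1 − a) = 1/5251;  first 7 digits = (1, 0, 0, 3, 1, 3, 3)

v_5(a) = 3 ≥ 1, so the series converges in ℤ_5 to 1/(1 − a) = 1/(1 − (-5250)) = 1/5251. Expand this rational in ℤ_5: compute digits iteratively via d_i = x_i mod 5, x_{i+1} = (x_i − d_i)/5. The first 7 digits are (1, 0, 0, 3, 1, 3, 3).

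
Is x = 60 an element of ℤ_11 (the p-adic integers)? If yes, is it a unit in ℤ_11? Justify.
x ∈ ℤ_11^× (unit); v_11(x) = 0

ℤ_11 = {x ∈ ℚ_11 : v_11(x) ≥ 0} and ℤ_11^× = {x ∈ ℤ_11 : v_11(x) = 0}. Here v_11(60) = v_11(num) − v_11(den) = 0; compare against these criteria.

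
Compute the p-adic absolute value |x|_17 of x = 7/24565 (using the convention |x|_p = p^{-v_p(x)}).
|7/24565|_17 = 4913

Step 1 — compute v_17(x) by factoring powers of 17 out of the numerator and denominator: v_17(7/24565) = -3. Step 2 — apply |x|_p = p^{-v_p(x)} = 17^{3} = 4913.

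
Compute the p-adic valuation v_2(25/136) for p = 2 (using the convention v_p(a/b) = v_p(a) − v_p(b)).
v_2(25/136) = -3

Factor powers of 2 from the numerator and denominator of the reduced fraction: 25 = 2^0 · 25 and 136 = 2^3 · 17. Apply v_p(a/b) = v_p(a) − v_p(b): v_2(25/136) = 0 − 3 = -3.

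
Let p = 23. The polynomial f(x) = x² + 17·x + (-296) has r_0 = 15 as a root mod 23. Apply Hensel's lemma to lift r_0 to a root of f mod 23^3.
r_2 = 10940 (mod 12167)

Hensel: r_{i+1} = r_i − f(r_i)·(f′(r_i))^{-1} mod 23^{i+2}, f′(x) = 2x + 17. Iterate:
  r_0 = 15 (mod 23)
  r_1 = 360 (mod 529)
  r_2 = 10940 (mod 12167)
Final: r = 10940 satisfies f(r) ≡ 0 mod 23^3.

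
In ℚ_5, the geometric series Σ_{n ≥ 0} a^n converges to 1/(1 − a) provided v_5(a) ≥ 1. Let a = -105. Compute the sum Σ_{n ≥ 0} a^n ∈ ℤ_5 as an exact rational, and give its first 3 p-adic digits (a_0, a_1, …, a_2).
Σ a^n = 1/(1 − a) = 1/106;  first 3 digits = (1, 4, 1)

v_5(a) = 1 ≥ 1, so the series converges in ℤ_5 to 1/(1 − a) = 1/(1 − (-105)) = 1/106. Expand this rational in ℤ_5: compute digits iteratively via d_i = x_i mod 5, x_{i+1} = (x_i − d_i)/5. The first 3 digits are (1, 4, 1).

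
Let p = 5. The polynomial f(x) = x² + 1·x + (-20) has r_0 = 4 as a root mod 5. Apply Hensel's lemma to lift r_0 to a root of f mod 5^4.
r_3 = 4 (mod 625)

Hensel: r_{i+1} = r_i − f(r_i)·(f′(r_i))^{-1} mod 5^{i+2}, f′(x) = 2x + 1. Iterate:
  r_0 = 4 (mod 5)
  r_1 = 4 (mod 25)
  r_2 = 4 (mod 125)
  r_3 = 4 (mod 625)
Final: r = 4 satisfies f(r) ≡ 0 mod 5^4.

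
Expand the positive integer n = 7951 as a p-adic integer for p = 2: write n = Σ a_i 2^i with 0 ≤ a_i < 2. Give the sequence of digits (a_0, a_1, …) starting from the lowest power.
(a_0, a_1, …) = (1, 1, 1, 1, 0, 0, 0, 0, 1, 1, 1, 1, 1)

Repeated division by 2 gives the digits low-to-high: 7951 = 1 + 1·2^1 + 1·2^2 + 1·2^3 + 1·2^8 + 1·2^9 + 1·2^10 + 1·2^11 + 1·2^12. Digit sequence: (1, 1, 1, 1, 0, 0, 0, 0, 1, 1, 1, 1, 1).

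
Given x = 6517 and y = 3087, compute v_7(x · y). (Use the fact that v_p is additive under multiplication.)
v_7(20117979) = 6

v_p(x) = 3 (factor: 6517 = 7^3 · 19); v_p(y) = 3 (factor: 3087 = 7^3 · 9). Additivity: v_p(xy) = v_p(x) + v_p(y) = 3 + 3 = 6. (Direct check: xy = 20117979 = 7^6 · (171).)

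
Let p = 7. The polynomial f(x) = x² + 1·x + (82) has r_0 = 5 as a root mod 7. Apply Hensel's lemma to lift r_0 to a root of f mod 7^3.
r_2 = 173 (mod 343)

Hensel: r_{i+1} = r_i − f(r_i)·(f′(r_i))^{-1} mod 7^{i+2}, f′(x) = 2x + 1. Iterate:
  r_0 = 5 (mod 7)
  r_1 = 26 (mod 49)
  r_2 = 173 (mod 343)
Final: r = 173 satisfies f(r) ≡ 0 mod 7^3.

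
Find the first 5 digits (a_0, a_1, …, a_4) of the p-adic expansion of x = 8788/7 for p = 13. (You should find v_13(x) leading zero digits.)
(a_0, …, a_4) = (0, 0, 0, 8, 5)

v_13(8788/7) = 3, so a_0 = ... = a_2 = 0. Factor out: x = 13^3 · u with u = 4/7 a unit in ℤ_13. Expand u iteratively via a_{v+i} = u_i mod 13, u_{i+1} = (u_i − a_{v+i})/13:
  u_0 = 4/7;  a_3 = 8;  u_1 = (u_0 − 8)/13 = -4/7
  u_1 = -4/7;  a_4 = 5;  u_2 = (u_1 − 5)/13 = -3/7
Digits: (0, 0, 0, 8, 5).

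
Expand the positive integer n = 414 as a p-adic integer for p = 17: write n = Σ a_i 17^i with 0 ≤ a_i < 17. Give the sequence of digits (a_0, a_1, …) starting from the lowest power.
(a_0, a_1, …) = (6, 7, 1)

Repeated division by 17 gives the digits low-to-high: 414 = 6 + 7·17^1 + 1·17^2. Digit sequence: (6, 7, 1).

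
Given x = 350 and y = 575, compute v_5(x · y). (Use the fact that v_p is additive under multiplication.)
v_5(201250) = 4

v_p(x) = 2 (factor: 350 = 5^2 · 14); v_p(y) = 2 (factor: 575 = 5^2 · 23). Additivity: v_p(xy) = v_p(x) + v_p(y) = 2 + 2 = 4. (Direct check: xy = 201250 = 5^4 · (322).)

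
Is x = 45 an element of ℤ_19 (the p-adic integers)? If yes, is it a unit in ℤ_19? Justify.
x ∈ ℤ_19^× (unit); v_19(x) = 0

ℤ_19 = {x ∈ ℚ_19 : v_19(x) ≥ 0} and ℤ_19^× = {x ∈ ℤ_19 : v_19(x) = 0}. Here v_19(45) = v_19(num) − v_19(den) = 0; compare against these criteria.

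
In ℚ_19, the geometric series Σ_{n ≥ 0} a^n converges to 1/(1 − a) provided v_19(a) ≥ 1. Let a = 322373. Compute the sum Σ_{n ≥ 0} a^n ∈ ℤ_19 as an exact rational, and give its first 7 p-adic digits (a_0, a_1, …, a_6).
Σ a^n = 1/(1 − a) = -1/322372;  first 7 digits = (1, 0, 0, 9, 2, 0, 5)

v_19(a) = 3 ≥ 1, so the series converges in ℤ_19 to 1/(1 − a) = 1/(1 − 322373) = -1/322372. Expand this rational in ℤ_19: compute digits iteratively via d_i = x_i mod 19, x_{i+1} = (x_i − d_i)/19. The first 7 digits are (1, 0, 0, 9, 2, 0, 5).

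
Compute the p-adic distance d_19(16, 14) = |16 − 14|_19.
d_19(16, 14) = 1

Step 1 — x − y = 16 − 14 = 2. Step 2 — v_19(2) = 0 (factor: 2 = (19^0 · 2); the sign does not affect v_p). Step 3 — |x − y|_19 = 19^{0} = 1.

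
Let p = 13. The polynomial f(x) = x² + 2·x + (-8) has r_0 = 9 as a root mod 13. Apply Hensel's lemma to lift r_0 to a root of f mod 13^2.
r_1 = 165 (mod 169)

Hensel: r_{i+1} = r_i − f(r_i)·(f′(r_i))^{-1} mod 13^{i+2}, f′(x) = 2x + 2. Iterate:
  r_0 = 9 (mod 13)
  r_1 = 165 (mod 169)
Final: r = 165 satisfies f(r) ≡ 0 mod 13^2.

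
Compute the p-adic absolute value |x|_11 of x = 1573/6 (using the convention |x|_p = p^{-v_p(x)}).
|1573/6|_11 = 1/121

Step 1 — compute v_11(x) by factoring powers of 11 out of the numerator and denominator: v_11(1573/6) = 2. Step 2 — apply |x|_p = p^{-v_p(x)} = 11^{-2} = 1/121.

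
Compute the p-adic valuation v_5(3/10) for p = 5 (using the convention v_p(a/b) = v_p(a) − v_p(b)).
v_5(3/10) = -1

Factor powers of 5 from the numerator and denominator of the reduced fraction: 3 = 5^0 · 3 and 10 = 5^1 · 2. Apply v_p(a/b) = v_p(a) − v_p(b): v_5(3/10) = 0 − 1 = -1.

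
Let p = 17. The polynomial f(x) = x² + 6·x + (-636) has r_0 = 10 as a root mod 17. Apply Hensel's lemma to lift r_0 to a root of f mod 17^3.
r_2 = 1829 (mod 4913)

Hensel: r_{i+1} = r_i − f(r_i)·(f′(r_i))^{-1} mod 17^{i+2}, f′(x) = 2x + 6. Iterate:
  r_0 = 10 (mod 17)
  r_1 = 95 (mod 289)
  r_2 = 1829 (mod 4913)
Final: r = 1829 satisfies f(r) ≡ 0 mod 17^3.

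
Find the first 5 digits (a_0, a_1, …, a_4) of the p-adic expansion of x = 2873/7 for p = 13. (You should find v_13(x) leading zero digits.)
(a_0, …, a_4) = (0, 0, 8, 7, 5)

v_13(2873/7) = 2, so a_0 = ... = a_1 = 0. Factor out: x = 13^2 · u with u = 17/7 a unit in ℤ_13. Expand u iteratively via a_{v+i} = u_i mod 13, u_{i+1} = (u_i − a_{v+i})/13:
  u_0 = 17/7;  a_2 = 8;  u_1 = (u_0 − 8)/13 = -3/7
  u_1 = -3/7;  a_3 = 7;  u_2 = (u_1 − 7)/13 = -4/7
  u_2 = -4/7;  a_4 = 5;  u_3 = (u_2 − 5)/13 = -3/7
Digits: (0, 0, 8, 7, 5).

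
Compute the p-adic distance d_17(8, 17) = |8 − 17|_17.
d_17(8, 17) = 1

Step 1 — x − y = 8 − 17 = -9. Step 2 — v_17(-9) = 0 (factor: -9 = −(17^0 · 9); the sign does not affect v_p). Step 3 — |x − y|_17 = 17^{0} = 1.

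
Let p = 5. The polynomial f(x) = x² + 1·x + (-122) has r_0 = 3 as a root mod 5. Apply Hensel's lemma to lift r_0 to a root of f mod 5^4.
r_3 = 158 (mod 625)

Hensel: r_{i+1} = r_i − f(r_i)·(f′(r_i))^{-1} mod 5^{i+2}, f′(x) = 2x + 1. Iterate:
  r_0 = 3 (mod 5)
  r_1 = 8 (mod 25)
  r_2 = 33 (mod 125)
  r_3 = 158 (mod 625)
Final: r = 158 satisfies f(r) ≡ 0 mod 5^4.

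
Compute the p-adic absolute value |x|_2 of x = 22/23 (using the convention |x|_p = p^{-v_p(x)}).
|22/23|_2 = 1/2

Step 1 — compute v_2(x) by factoring powers of 2 out of the numerator and denominator: v_2(22/23) = 1. Step 2 — apply |x|_p = p^{-v_p(x)} = 2^{-1} = 1/2.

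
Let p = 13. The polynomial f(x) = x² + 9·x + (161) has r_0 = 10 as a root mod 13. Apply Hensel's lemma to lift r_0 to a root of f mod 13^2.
r_1 = 62 (mod 169)

Hensel: r_{i+1} = r_i − f(r_i)·(f′(r_i))^{-1} mod 13^{i+2}, f′(x) = 2x + 9. Iterate:
  r_0 = 10 (mod 13)
  r_1 = 62 (mod 169)
Final: r = 62 satisfies f(r) ≡ 0 mod 13^2.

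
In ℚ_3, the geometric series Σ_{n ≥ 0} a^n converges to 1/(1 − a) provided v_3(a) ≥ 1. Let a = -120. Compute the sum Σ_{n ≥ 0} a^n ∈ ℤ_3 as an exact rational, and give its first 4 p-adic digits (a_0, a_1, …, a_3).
Σ a^n = 1/(1 − a) = 1/121;  first 4 digits = (1, 2, 2, 2)

v_3(a) = 1 ≥ 1, so the series converges in ℤ_3 to 1/(1 − a) = 1/(1 − (-120)) = 1/121. Expand this rational in ℤ_3: compute digits iteratively via d_i = x_i mod 3, x_{i+1} = (x_i − d_i)/3. The first 4 digits are (1, 2, 2, 2).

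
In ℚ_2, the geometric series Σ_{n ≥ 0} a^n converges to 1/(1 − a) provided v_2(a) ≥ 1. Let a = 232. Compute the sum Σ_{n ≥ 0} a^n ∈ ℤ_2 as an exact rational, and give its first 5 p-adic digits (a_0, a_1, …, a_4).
Σ a^n = 1/(1 − a) = -1/231;  first 5 digits = (1, 0, 0, 1, 0)

v_2(a) = 3 ≥ 1, so the series converges in ℤ_2 to 1/(1 − a) = 1/(1 − 232) = -1/231. Expand this rational in ℤ_2: compute digits iteratively via d_i = x_i mod 2, x_{i+1} = (x_i − d_i)/2. The first 5 digits are (1, 0, 0, 1, 0).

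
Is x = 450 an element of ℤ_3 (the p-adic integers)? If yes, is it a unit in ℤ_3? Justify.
x ∈ ℤ_3 but not a unit; v_3(x) = 2 > 0

ℤ_3 = {x ∈ ℚ_3 : v_3(x) ≥ 0} and ℤ_3^× = {x ∈ ℤ_3 : v_3(x) = 0}. Here v_3(450) = v_3(num) − v_3(den) = 2; compare against these criteria.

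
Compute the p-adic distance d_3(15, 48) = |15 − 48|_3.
d_3(15, 48) = 1/3

Step 1 — x − y = 15 − 48 = -33. Step 2 — v_3(-33) = 1 (factor: -33 = −(3^1 · 11); the sign does not affect v_p). Step 3 — |x − y|_3 = 3^{-1} = 1/3.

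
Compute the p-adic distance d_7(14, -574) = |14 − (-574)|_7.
d_7(14, -574) = 1/49

Step 1 — x − y = 14 − (-574) = 588. Step 2 — v_7(588) = 2 (factor: 588 = (7^2 · 12); the sign does not affect v_p). Step 3 — |x − y|_7 = 7^{-2} = 1/49.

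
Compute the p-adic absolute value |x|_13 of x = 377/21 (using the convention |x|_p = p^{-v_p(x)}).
|377/21|_13 = 1/13

Step 1 — compute v_13(x) by factoring powers of 13 out of the numerator and denominator: v_13(377/21) = 1. Step 2 — apply |x|_p = p^{-v_p(x)} = 13^{-1} = 1/13.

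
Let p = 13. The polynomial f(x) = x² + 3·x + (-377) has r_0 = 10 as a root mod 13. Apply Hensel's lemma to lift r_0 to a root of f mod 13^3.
r_2 = 660 (mod 2197)

Hensel: r_{i+1} = r_i − f(r_i)·(f′(r_i))^{-1} mod 13^{i+2}, f′(x) = 2x + 3. Iterate:
  r_0 = 10 (mod 13)
  r_1 = 153 (mod 169)
  r_2 = 660 (mod 2197)
Final: r = 660 satisfies f(r) ≡ 0 mod 13^3.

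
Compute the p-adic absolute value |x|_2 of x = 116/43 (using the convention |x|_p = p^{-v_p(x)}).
|116/43|_2 = 1/4

Step 1 — compute v_2(x) by factoring powers of 2 out of the numerator and denominator: v_2(116/43) = 2. Step 2 — apply |x|_p = p^{-v_p(x)} = 2^{-2} = 1/4.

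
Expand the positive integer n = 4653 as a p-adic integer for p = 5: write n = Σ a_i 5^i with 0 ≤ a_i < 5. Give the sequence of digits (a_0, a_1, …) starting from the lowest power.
(a_0, a_1, …) = (3, 0, 1, 2, 2, 1)

Repeated division by 5 gives the digits low-to-high: 4653 = 3 + 1·5^2 + 2·5^3 + 2·5^4 + 1·5^5. Digit sequence: (3, 0, 1, 2, 2, 1).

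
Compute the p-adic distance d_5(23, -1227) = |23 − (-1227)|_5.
d_5(23, -1227) = 1/625

Step 1 — x − y = 23 − (-1227) = 1250. Step 2 — v_5(1250) = 4 (factor: 1250 = (5^4 · 2); the sign does not affect v_p). Step 3 — |x − y|_5 = 5^{-4} = 1/625.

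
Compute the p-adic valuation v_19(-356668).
v_19(-356668) = 3

v_19(n) is the largest exponent k such that 19^k divides n. Factor out: -356668 = -19^3 · 52. (Sign doesn't affect v_p.) So v_19(-356668) = 3.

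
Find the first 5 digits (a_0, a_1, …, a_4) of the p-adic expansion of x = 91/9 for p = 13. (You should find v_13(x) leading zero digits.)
(a_0, …, a_4) = (0, 8, 11, 2, 7)

v_13(91/9) = 1, so a_0 = ... = a_0 = 0. Factor out: x = 13^1 · u with u = 7/9 a unit in ℤ_13. Expand u iteratively via a_{v+i} = u_i mod 13, u_{i+1} = (u_i − a_{v+i})/13:
  u_0 = 7/9;  a_1 = 8;  u_1 = (u_0 − 8)/13 = -5/9
  u_1 = -5/9;  a_2 = 11;  u_2 = (u_1 − 11)/13 = -8/9
  u_2 = -8/9;  a_3 = 2;  u_3 = (u_2 − 2)/13 = -2/9
  u_3 = -2/9;  a_4 = 7;  u_4 = (u_3 − 7)/13 = -5/9
Digits: (0, 8, 11, 2, 7).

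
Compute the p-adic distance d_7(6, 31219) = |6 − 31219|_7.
d_7(6, 31219) = 1/2401

Step 1 — x − y = 6 − 31219 = -31213. Step 2 — v_7(-31213) = 4 (factor: -31213 = −(7^4 · 13); the sign does not affect v_p). Step 3 — |x − y|_7 = 7^{-4} = 1/2401.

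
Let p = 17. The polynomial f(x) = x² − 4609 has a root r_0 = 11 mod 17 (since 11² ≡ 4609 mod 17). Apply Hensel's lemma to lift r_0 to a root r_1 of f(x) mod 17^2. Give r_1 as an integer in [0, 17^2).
r_1 = 215 (mod 289)

Hensel's recurrence: r_{i+1} = r_i − f(r_i)·(f′(r_i))^{-1} mod 17^{i+2}, with f′(x) = 2x. Iterate:
  r_0 = 11 (mod 17)
  r_1 = 215 (mod 289)
Final: r_1 = 215, and one checks f(r_1) ≡ 0 mod 17^2.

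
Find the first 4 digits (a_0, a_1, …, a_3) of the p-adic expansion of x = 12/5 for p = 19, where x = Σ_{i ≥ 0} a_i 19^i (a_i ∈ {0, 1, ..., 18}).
(a_0, …, a_3) = (10, 11, 7, 11)

v_19(12/5) = 0 (numerator and denominator both coprime to 19), so x ∈ ℤ_19^×. Compute digits iteratively via a_i = x_i mod 19, x_{i+1} = (x_i − a_i)/19, with x_0 = x:
  x_0 = 12/5;  a_0 = 10;  x_1 = (x_0 − 10)/19 = -2/5
  x_1 = -2/5;  a_1 = 11;  x_2 = (x_1 − 11)/19 = -3/5
  x_2 = -3/5;  a_2 = 7;  x_3 = (x_2 − 7)/19 = -2/5
  x_3 = -2/5;  a_3 = 11;  x_4 = (x_3 − 11)/19 = -3/5
Digits: (10, 11, 7, 11).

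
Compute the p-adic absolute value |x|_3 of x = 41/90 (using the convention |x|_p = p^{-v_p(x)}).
|41/90|_3 = 9

Step 1 — compute v_3(x) by factoring powers of 3 out of the numerator and denominator: v_3(41/90) = -2. Step 2 — apply |x|_p = p^{-v_p(x)} = 3^{2} = 9.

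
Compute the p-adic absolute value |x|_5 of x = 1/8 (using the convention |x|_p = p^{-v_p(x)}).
|1/8|_5 = 1

Step 1 — compute v_5(x) by factoring powers of 5 out of the numerator and denominator: v_5(1/8) = 0. Step 2 — apply |x|_p = p^{-v_p(x)} = 5^{0} = 1.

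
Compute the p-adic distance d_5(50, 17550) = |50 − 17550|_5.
d_5(50, 17550) = 1/625

Step 1 — x − y = 50 − 17550 = -17500. Step 2 — v_5(-17500) = 4 (factor: -17500 = −(5^4 · 28); the sign does not affect v_p). Step 3 — |x − y|_5 = 5^{-4} = 1/625.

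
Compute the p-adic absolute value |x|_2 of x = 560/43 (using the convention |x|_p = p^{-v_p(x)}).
|560/43|_2 = 1/16

Step 1 — compute v_2(x) by factoring powers of 2 out of the numerator and denominator: v_2(560/43) = 4. Step 2 — apply |x|_p = p^{-v_p(x)} = 2^{-4} = 1/16.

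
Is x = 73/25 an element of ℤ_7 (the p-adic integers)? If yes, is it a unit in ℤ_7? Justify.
x ∈ ℤ_7^× (unit); v_7(x) = 0

ℤ_7 = {x ∈ ℚ_7 : v_7(x) ≥ 0} and ℤ_7^× = {x ∈ ℤ_7 : v_7(x) = 0}. Here v_7(73/25) = v_7(num) − v_7(den) = 0; compare against these criteria.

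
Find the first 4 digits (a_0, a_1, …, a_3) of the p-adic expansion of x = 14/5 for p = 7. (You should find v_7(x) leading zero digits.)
(a_0, …, a_3) = (0, 6, 2, 1)

v_7(14/5) = 1, so a_0 = ... = a_0 = 0. Factor out: x = 7^1 · u with u = 2/5 a unit in ℤ_7. Expand u iteratively via a_{v+i} = u_i mod 7, u_{i+1} = (u_i − a_{v+i})/7:
  u_0 = 2/5;  a_1 = 6;  u_1 = (u_0 − 6)/7 = -4/5
  u_1 = -4/5;  a_2 = 2;  u_2 = (u_1 − 2)/7 = -2/5
  u_2 = -2/5;  a_3 = 1;  u_3 = (u_2 − 1)/7 = -1/5
Digits: (0, 6, 2, 1).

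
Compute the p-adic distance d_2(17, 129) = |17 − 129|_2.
d_2(17, 129) = 1/16

Step 1 — x − y = 17 − 129 = -112. Step 2 — v_2(-112) = 4 (factor: -112 = −(2^4 · 7); the sign does not affect v_p). Step 3 — |x − y|_2 = 2^{-4} = 1/16.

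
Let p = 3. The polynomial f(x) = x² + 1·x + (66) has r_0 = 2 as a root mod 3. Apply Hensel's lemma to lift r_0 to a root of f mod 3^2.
r_1 = 2 (mod 9)

Hensel: r_{i+1} = r_i − f(r_i)·(f′(r_i))^{-1} mod 3^{i+2}, f′(x) = 2x + 1. Iterate:
  r_0 = 2 (mod 3)
  r_1 = 2 (mod 9)
Final: r = 2 satisfies f(r) ≡ 0 mod 3^2.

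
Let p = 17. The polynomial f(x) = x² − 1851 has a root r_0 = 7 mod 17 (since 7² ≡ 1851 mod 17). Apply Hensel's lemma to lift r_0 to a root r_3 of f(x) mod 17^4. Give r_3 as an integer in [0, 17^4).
r_3 = 10003 (mod 83521)

Hensel's recurrence: r_{i+1} = r_i − f(r_i)·(f′(r_i))^{-1} mod 17^{i+2}, with f′(x) = 2x. Iterate:
  r_0 = 7 (mod 17)
  r_1 = 177 (mod 289)
  r_2 = 177 (mod 4913)
  r_3 = 10003 (mod 83521)
Final: r_3 = 10003, and one checks f(r_3) ≡ 0 mod 17^4.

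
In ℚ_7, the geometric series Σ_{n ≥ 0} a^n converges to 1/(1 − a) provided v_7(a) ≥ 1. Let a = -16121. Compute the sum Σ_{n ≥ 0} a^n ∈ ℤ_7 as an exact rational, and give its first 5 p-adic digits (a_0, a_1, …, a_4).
Σ a^n = 1/(1 − a) = 1/16122;  first 5 digits = (1, 0, 0, 2, 0)

v_7(a) = 3 ≥ 1, so the series converges in ℤ_7 to 1/(1 − a) = 1/(1 − (-16121)) = 1/16122. Expand this rational in ℤ_7: compute digits iteratively via d_i = x_i mod 7, x_{i+1} = (x_i − d_i)/7. The first 5 digits are (1, 0, 0, 2, 0).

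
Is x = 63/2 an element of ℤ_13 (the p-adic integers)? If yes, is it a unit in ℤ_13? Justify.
x ∈ ℤ_13^× (unit); v_13(x) = 0

ℤ_13 = {x ∈ ℚ_13 : v_13(x) ≥ 0} and ℤ_13^× = {x ∈ ℤ_13 : v_13(x) = 0}. Here v_13(63/2) = v_13(num) − v_13(den) = 0; compare against these criteria.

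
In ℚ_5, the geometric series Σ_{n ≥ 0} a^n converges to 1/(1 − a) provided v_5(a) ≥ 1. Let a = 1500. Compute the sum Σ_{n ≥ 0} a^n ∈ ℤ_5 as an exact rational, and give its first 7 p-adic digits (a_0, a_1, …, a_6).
Σ a^n = 1/(1 − a) = -1/1499;  first 7 digits = (1, 0, 0, 2, 2, 0, 4)

v_5(a) = 3 ≥ 1, so the series converges in ℤ_5 to 1/(1 − a) = 1/(1 − 1500) = -1/1499. Expand this rational in ℤ_5: compute digits iteratively via d_i = x_i mod 5, x_{i+1} = (x_i − d_i)/5. The first 7 digits are (1, 0, 0, 2, 2, 0, 4).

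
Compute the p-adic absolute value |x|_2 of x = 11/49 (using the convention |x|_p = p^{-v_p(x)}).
|11/49|_2 = 1

Step 1 — compute v_2(x) by factoring powers of 2 out of the numerator and denominator: v_2(11/49) = 0. Step 2 — apply |x|_p = p^{-v_p(x)} = 2^{0} = 1.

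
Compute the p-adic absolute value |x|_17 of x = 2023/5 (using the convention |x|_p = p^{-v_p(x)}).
|2023/5|_17 = 1/289

Step 1 — compute v_17(x) by factoring powers of 17 out of the numerator and denominator: v_17(2023/5) = 2. Step 2 — apply |x|_p = p^{-v_p(x)} = 17^{-2} = 1/289.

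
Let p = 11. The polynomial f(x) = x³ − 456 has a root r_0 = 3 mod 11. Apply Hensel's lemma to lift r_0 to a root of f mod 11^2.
r_1 = 113 (mod 121)

Hensel: r_{i+1} = r_i − f(r_i)/f′(r_i) mod 11^{i+2}, where f′(x) = 3x². Iterate:
  r_0 = 3 (mod 11)
  r_1 = 113 (mod 121)
Final: r = 113 with f(r) ≡ 0 mod 11^2.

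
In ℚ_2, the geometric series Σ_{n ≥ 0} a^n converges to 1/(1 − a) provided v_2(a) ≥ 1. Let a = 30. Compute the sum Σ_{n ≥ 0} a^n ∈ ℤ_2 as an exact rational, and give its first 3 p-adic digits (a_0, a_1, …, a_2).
Σ a^n = 1/(1 − a) = -1/29;  first 3 digits = (1, 1, 0)

v_2(a) = 1 ≥ 1, so the series converges in ℤ_2 to 1/(1 − a) = 1/(1 − 30) = -1/29. Expand this rational in ℤ_2: compute digits iteratively via d_i = x_i mod 2, x_{i+1} = (x_i − d_i)/2. The first 3 digits are (1, 1, 0).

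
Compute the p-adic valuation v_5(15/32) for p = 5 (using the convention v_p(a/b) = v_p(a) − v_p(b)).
v_5(15/32) = 1

Factor powers of 5 from the numerator and denominator of the reduced fraction: 15 = 5^1 · 3 and 32 = 5^0 · 32. Apply v_p(a/b) = v_p(a) − v_p(b): v_5(15/32) = 1 − 0 = 1.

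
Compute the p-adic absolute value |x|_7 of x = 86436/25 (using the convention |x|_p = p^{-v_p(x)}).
|86436/25|_7 = 1/2401

Step 1 — compute v_7(x) by factoring powers of 7 out of the numerator and denominator: v_7(86436/25) = 4. Step 2 — apply |x|_p = p^{-v_p(x)} = 7^{-4} = 1/2401.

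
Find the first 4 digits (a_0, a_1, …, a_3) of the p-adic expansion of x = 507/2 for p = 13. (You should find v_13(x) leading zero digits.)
(a_0, …, a_3) = (0, 0, 8, 6)

v_13(507/2) = 2, so a_0 = ... = a_1 = 0. Factor out: x = 13^2 · u with u = 3/2 a unit in ℤ_13. Expand u iteratively via a_{v+i} = u_i mod 13, u_{i+1} = (u_i − a_{v+i})/13:
  u_0 = 3/2;  a_2 = 8;  u_1 = (u_0 − 8)/13 = -1/2
  u_1 = -1/2;  a_3 = 6;  u_2 = (u_1 − 6)/13 = -1/2
Digits: (0, 0, 8, 6).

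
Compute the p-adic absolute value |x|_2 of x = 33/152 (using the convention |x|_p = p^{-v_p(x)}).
|33/152|_2 = 8

Step 1 — compute v_2(x) by factoring powers of 2 out of the numerator and denominator: v_2(33/152) = -3. Step 2 — apply |x|_p = p^{-v_p(x)} = 2^{3} = 8.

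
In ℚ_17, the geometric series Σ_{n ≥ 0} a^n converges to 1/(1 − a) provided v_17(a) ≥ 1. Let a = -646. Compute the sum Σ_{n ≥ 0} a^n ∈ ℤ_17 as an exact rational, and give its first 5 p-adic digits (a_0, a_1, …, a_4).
Σ a^n = 1/(1 − a) = 1/647;  first 5 digits = (1, 13, 13, 3, 8)

v_17(a) = 1 ≥ 1, so the series converges in ℤ_17 to 1/(1 − a) = 1/(1 − (-646)) = 1/647. Expand this rational in ℤ_17: compute digits iteratively via d_i = x_i mod 17, x_{i+1} = (x_i − d_i)/17. The first 5 digits are (1, 13, 13, 3, 8).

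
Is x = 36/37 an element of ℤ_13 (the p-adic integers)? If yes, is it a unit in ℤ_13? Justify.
x ∈ ℤ_13^× (unit); v_13(x) = 0

ℤ_13 = {x ∈ ℚ_13 : v_13(x) ≥ 0} and ℤ_13^× = {x ∈ ℤ_13 : v_13(x) = 0}. Here v_13(36/37) = v_13(num) − v_13(den) = 0; compare against these criteria.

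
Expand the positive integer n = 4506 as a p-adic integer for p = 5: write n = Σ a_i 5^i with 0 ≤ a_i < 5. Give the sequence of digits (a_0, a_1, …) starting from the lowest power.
(a_0, a_1, …) = (1, 1, 0, 1, 2, 1)

Repeated division by 5 gives the digits low-to-high: 4506 = 1 + 1·5^1 + 1·5^3 + 2·5^4 + 1·5^5. Digit sequence: (1, 1, 0, 1, 2, 1).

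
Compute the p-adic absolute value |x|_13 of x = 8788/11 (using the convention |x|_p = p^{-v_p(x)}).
|8788/11|_13 = 1/2197

Step 1 — compute v_13(x) by factoring powers of 13 out of the numerator and denominator: v_13(8788/11) = 3. Step 2 — apply |x|_p = p^{-v_p(x)} = 13^{-3} = 1/2197.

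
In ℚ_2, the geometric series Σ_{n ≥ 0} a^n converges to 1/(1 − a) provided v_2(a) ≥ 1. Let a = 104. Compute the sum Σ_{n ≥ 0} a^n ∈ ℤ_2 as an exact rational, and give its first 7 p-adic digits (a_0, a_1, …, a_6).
Σ a^n = 1/(1 − a) = -1/103;  first 7 digits = (1, 0, 0, 1, 0, 1, 0)

v_2(a) = 3 ≥ 1, so the series converges in ℤ_2 to 1/(1 − a) = 1/(1 − 104) = -1/103. Expand this rational in ℤ_2: compute digits iteratively via d_i = x_i mod 2, x_{i+1} = (x_i − d_i)/2. The first 7 digits are (1, 0, 0, 1, 0, 1, 0).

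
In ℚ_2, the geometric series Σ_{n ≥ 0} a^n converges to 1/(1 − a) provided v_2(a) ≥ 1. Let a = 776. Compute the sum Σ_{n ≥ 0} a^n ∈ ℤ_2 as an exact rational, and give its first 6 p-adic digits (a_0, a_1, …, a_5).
Σ a^n = 1/(1 − a) = -1/775;  first 6 digits = (1, 0, 0, 1, 0, 0)

v_2(a) = 3 ≥ 1, so the series converges in ℤ_2 to 1/(1 − a) = 1/(1 − 776) = -1/775. Expand this rational in ℤ_2: compute digits iteratively via d_i = x_i mod 2, x_{i+1} = (x_i − d_i)/2. The first 6 digits are (1, 0, 0, 1, 0, 0).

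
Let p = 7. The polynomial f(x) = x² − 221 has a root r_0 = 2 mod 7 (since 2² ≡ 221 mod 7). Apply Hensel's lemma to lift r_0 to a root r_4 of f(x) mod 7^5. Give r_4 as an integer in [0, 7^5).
r_4 = 8619 (mod 16807)

Hensel's recurrence: r_{i+1} = r_i − f(r_i)·(f′(r_i))^{-1} mod 7^{i+2}, with f′(x) = 2x. Iterate:
  r_0 = 2 (mod 7)
  r_1 = 44 (mod 49)
  r_2 = 44 (mod 343)
  r_3 = 1416 (mod 2401)
  r_4 = 8619 (mod 16807)
Final: r_4 = 8619, and one checks f(r_4) ≡ 0 mod 7^5.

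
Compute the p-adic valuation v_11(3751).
v_11(3751) = 2

v_11(n) is the largest exponent k such that 11^k divides n. Factor out: 3751 = 11^2 · 31. (Sign doesn't affect v_p.) So v_11(3751) = 2.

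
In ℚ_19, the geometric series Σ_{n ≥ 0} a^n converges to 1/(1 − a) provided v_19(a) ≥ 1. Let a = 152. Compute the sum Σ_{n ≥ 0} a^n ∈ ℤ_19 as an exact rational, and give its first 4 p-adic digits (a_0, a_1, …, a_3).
Σ a^n = 1/(1 − a) = -1/151;  first 4 digits = (1, 8, 7, 2)

v_19(a) = 1 ≥ 1, so the series converges in ℤ_19 to 1/(1 − a) = 1/(1 − 152) = -1/151. Expand this rational in ℤ_19: compute digits iteratively via d_i = x_i mod 19, x_{i+1} = (x_i − d_i)/19. The first 4 digits are (1, 8, 7, 2).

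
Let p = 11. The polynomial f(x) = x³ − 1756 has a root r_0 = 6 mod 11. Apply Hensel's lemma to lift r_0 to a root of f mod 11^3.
r_2 = 930 (mod 1331)

Hensel: r_{i+1} = r_i − f(r_i)/f′(r_i) mod 11^{i+2}, where f′(x) = 3x². Iterate:
  r_0 = 6 (mod 11)
  r_1 = 83 (mod 121)
  r_2 = 930 (mod 1331)
Final: r = 930 with f(r) ≡ 0 mod 11^3.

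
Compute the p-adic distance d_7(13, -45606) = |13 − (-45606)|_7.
d_7(13, -45606) = 1/2401

Step 1 — x − y = 13 − (-45606) = 45619. Step 2 — v_7(45619) = 4 (factor: 45619 = (7^4 · 19); the sign does not affect v_p). Step 3 — |x − y|_7 = 7^{-4} = 1/2401.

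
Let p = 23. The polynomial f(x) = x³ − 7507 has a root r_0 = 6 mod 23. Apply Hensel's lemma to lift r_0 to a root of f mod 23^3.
r_2 = 4859 (mod 12167)

Hensel: r_{i+1} = r_i − f(r_i)/f′(r_i) mod 23^{i+2}, where f′(x) = 3x². Iterate:
  r_0 = 6 (mod 23)
  r_1 = 98 (mod 529)
  r_2 = 4859 (mod 12167)
Final: r = 4859 with f(r) ≡ 0 mod 23^3.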